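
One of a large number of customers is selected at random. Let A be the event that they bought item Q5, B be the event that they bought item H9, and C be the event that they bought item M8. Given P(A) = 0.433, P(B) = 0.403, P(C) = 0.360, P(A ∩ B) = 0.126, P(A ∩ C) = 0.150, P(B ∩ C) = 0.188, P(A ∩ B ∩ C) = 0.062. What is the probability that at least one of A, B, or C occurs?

Inclusion–exclusion gives
P(A ∪ B ∪ C) = 0.433 + 0.403 + 0.360 − 0.126 − 0.150 − 0.188 + 0.062 = 0.794

0.794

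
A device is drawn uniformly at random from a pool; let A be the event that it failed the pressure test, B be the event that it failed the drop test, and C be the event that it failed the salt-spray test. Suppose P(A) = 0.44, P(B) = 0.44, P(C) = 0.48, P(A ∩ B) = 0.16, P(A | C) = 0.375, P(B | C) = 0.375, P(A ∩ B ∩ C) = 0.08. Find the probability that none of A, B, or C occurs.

0.08

P(A ∩ C) = P(C)·P(A|C) = 0.48 × 0.375 = 0.18
P(B ∩ C) = P(C)·P(B|C) = 0.48 × 0.375 = 0.18
Inclusion–exclusion gives
P(A ∪ B ∪ C) = 0.44 + 0.44 + 0.48 − 0.16 − 0.18 − 0.18 + 0.08 = 0.92
P(none) = 1 − 0.92 = 0.08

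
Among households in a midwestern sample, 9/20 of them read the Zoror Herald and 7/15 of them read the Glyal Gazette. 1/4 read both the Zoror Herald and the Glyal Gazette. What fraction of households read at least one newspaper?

By inclusion–exclusion:
P(union) = 9/20 + 7/15 − 1/4 = 2/3

2/3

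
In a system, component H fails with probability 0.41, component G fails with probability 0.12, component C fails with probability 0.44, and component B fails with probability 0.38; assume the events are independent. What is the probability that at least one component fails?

0.81973376

P(none) = (1 − 0.41) × (1 − 0.12) × (1 − 0.44) × (1 − 0.38) = 0.59 × 0.88 × 0.56 × 0.62 = 0.18026624
P(at least one) = 1 − 0.18026624 = 0.81973376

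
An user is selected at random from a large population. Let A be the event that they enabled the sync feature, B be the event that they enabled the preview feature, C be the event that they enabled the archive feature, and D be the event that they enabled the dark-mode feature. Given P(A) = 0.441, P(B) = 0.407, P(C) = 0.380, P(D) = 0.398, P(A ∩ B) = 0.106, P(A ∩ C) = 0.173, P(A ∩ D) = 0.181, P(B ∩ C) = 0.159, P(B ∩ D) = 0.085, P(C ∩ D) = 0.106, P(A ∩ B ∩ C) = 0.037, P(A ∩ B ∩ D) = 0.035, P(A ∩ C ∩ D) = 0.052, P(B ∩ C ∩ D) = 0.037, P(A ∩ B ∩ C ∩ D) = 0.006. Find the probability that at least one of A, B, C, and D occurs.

0.971

Inclusion–exclusion gives
P(A ∪ B ∪ C ∪ D) = 0.441 + 0.407 + 0.380 + 0.398 − 0.106 − 0.173 − 0.181 − 0.159 − 0.085 − 0.106 + 0.037 + 0.035 + 0.052 + 0.037 − 0.006 = 0.971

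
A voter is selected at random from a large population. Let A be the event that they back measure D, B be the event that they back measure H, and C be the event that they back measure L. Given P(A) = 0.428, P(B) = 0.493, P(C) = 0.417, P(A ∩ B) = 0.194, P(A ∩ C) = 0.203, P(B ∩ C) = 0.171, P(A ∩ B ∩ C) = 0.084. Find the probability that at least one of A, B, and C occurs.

0.854

By inclusion–exclusion:
P(A ∪ B ∪ C) = 0.428 + 0.493 + 0.417 − 0.194 − 0.203 − 0.171 + 0.084 = 0.854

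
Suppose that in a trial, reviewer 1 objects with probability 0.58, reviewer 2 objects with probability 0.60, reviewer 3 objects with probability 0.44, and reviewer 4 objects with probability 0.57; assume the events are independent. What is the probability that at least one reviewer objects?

0.9595456

Since the events are independent, P(none) is the product of the individual non-occurrence probabilities.
P(none) = (1 − 0.58) × (1 − 0.60) × (1 − 0.44) × (1 − 0.57) = 0.42 × 0.40 × 0.56 × 0.43 = 0.0404544
P(at least one) = 1 − 0.0404544 = 0.9595456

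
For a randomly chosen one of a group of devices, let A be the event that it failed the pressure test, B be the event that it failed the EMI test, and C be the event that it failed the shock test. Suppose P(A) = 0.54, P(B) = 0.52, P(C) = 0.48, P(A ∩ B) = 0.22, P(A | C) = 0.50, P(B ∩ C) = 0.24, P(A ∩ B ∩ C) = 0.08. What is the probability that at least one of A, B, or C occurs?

P(A ∩ C) = P(C)·P(A|C) = 0.48 × 0.50 = 0.24
Inclusion–exclusion gives
P(A ∪ B ∪ C) = 0.54 + 0.52 + 0.48 − 0.22 − 0.24 − 0.24 + 0.08 = 0.92

0.92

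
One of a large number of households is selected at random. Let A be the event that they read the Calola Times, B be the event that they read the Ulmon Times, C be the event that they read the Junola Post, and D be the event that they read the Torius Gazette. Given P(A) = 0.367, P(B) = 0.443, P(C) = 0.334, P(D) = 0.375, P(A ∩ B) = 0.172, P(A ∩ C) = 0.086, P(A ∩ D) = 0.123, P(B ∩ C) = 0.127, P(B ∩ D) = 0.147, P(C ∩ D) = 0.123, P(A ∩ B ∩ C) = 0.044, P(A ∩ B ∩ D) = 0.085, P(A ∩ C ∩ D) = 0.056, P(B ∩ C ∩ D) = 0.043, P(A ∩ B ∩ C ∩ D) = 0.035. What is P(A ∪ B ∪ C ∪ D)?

By inclusion-exclusion,
P(A ∪ B ∪ C ∪ D) = 0.367 + 0.443 + 0.334 + 0.375 − 0.172 − 0.086 − 0.123 − 0.127 − 0.147 − 0.123 + 0.044 + 0.085 + 0.056 + 0.043 − 0.035 = 0.934

0.934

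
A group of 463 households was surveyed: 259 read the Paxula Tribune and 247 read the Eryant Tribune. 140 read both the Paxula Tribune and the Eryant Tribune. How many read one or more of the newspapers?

366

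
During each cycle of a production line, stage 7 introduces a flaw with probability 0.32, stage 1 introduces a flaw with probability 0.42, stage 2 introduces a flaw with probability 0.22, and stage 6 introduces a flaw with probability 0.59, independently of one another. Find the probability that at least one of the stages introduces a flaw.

P(none) = (1 − 0.32) × (1 − 0.42) × (1 − 0.22) × (1 − 0.59) = 0.68 × 0.58 × 0.78 × 0.41 = 0.12612912
P(at least one) = 1 − 0.12612912 = 0.87387088

0.87387088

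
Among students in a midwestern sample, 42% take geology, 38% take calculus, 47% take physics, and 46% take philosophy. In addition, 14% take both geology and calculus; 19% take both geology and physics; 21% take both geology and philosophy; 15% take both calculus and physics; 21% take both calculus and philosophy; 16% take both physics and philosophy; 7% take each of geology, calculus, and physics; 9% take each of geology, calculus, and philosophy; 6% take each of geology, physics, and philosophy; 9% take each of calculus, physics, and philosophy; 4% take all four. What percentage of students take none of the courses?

Using inclusion–exclusion:
P(at least one) = 42 + 38 + 47 + 46 − 14 − 19 − 21 − 15 − 21 − 16 + 7 + 9 + 6 + 9 − 4 = 94%
P(none) = 100% − 94% = 6%

6%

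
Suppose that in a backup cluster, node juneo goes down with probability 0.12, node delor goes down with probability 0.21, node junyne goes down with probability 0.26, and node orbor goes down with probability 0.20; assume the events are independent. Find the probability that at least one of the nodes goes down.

Since the events are independent, P(none) is the product of the individual non-occurrence probabilities.
P(none) = (1 − 0.12) × (1 − 0.21) × (1 − 0.26) × (1 − 0.20) = 0.88 × 0.79 × 0.74 × 0.80 = 0.4115584
P(at least one) = 1 − 0.4115584 = 0.5884416

0.5884416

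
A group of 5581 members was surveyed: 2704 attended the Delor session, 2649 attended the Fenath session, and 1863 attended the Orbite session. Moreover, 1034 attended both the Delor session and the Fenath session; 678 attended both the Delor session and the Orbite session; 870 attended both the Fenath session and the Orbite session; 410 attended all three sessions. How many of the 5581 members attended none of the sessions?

537

By inclusion–exclusion:
N(≥1) = 2704 + 2649 + 1863 − 1034 − 678 − 870 + 410 = 5044
None: 5581 − 5044 = 537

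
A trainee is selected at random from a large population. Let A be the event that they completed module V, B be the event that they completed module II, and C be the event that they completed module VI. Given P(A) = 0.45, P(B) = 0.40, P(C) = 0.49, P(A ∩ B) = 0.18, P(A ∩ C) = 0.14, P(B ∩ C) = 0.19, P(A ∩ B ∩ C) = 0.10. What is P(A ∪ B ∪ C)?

0.93

Inclusion–exclusion gives
P(A ∪ B ∪ C) = 0.45 + 0.40 + 0.49 − 0.18 − 0.14 − 0.19 + 0.10 = 0.93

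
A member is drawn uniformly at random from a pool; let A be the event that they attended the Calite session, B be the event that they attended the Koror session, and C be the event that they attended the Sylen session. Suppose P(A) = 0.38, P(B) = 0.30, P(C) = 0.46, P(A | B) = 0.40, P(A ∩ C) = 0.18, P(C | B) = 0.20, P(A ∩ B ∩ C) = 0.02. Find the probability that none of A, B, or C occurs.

0.20

P(A ∩ B) = P(B)·P(A|B) = 0.30 × 0.40 = 0.12
P(B ∩ C) = P(B)·P(C|B) = 0.30 × 0.20 = 0.06
By inclusion-exclusion,
P(A ∪ B ∪ C) = 0.38 + 0.30 + 0.46 − 0.12 − 0.18 − 0.06 + 0.02 = 0.80
P(none) = 1 − 0.80 = 0.20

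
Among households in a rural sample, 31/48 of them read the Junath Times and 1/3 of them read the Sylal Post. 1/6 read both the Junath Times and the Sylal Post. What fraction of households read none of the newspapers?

By inclusion–exclusion:
P(union) = 31/48 + 1/3 − 1/6 = 13/16
P(none) = 1 − 13/16 = 3/16

3/16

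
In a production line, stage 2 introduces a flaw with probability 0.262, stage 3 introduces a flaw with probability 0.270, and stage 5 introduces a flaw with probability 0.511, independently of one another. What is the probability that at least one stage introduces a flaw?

P(none) = (1 − 0.262) × (1 − 0.270) × (1 − 0.511) = 0.738 × 0.730 × 0.489 = 0.26344386
P(at least one) = 1 − 0.26344386 = 0.73655614

0.73655614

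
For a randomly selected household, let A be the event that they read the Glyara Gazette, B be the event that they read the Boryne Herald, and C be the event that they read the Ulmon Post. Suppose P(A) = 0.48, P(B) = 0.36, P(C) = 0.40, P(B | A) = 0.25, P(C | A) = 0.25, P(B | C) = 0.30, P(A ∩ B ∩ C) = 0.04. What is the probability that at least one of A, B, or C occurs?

P(A ∩ B) = P(A)·P(B|A) = 0.48 × 0.25 = 0.12
P(A ∩ C) = P(A)·P(C|A) = 0.48 × 0.25 = 0.12
P(B ∩ C) = P(C)·P(B|C) = 0.40 × 0.30 = 0.12
By inclusion-exclusion,
P(A ∪ B ∪ C) = 0.48 + 0.36 + 0.40 − 0.12 − 0.12 − 0.12 + 0.04 = 0.92

0.92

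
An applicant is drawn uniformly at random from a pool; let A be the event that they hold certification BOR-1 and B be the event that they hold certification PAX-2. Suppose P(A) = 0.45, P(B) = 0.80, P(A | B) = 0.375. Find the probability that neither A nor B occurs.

P(A ∩ B) = P(B)·P(A|B) = 0.80 × 0.375 = 0.30
Apply inclusion-exclusion:
P(A ∪ B) = 0.45 + 0.80 − 0.30 = 0.95
P(none) = 1 − 0.95 = 0.05

0.05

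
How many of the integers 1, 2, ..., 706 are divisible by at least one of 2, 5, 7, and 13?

483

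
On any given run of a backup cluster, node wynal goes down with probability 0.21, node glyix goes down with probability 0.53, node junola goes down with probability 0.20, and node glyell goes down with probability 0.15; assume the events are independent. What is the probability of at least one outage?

Independence gives P(none) = ∏(1 − pᵢ).
P(none) = (1 − 0.21) × (1 − 0.53) × (1 − 0.20) × (1 − 0.15) = 0.79 × 0.47 × 0.80 × 0.85 = 0.252484
P(at least one) = 1 − 0.252484 = 0.747516

0.747516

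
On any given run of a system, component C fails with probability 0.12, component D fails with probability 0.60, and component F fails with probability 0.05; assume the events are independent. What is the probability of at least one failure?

0.6656

Since the events are independent, P(none) is the product of the individual non-occurrence probabilities.
P(none) = (1 − 0.12) × (1 − 0.60) × (1 − 0.05) = 0.88 × 0.40 × 0.95 = 0.3344
P(at least one) = 1 − 0.3344 = 0.6656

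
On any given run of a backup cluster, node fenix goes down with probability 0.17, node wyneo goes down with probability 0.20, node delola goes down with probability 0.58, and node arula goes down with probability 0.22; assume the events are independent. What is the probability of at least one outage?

P(none) = (1 − 0.17) × (1 − 0.20) × (1 − 0.58) × (1 − 0.22) = 0.83 × 0.80 × 0.42 × 0.78 = 0.2175264
P(at least one) = 1 − 0.2175264 = 0.7824736

0.7824736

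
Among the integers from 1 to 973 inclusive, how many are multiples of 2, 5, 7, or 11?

By inclusion–exclusion:
⌊973/2⌋ + ⌊973/5⌋ + ⌊973/7⌋ + ⌊973/11⌋ − ⌊973/10⌋ − ⌊973/14⌋ − ⌊973/22⌋ − ⌊973/35⌋ − ⌊973/55⌋ − ⌊973/77⌋ + ⌊973/70⌋ + ⌊973/110⌋ + ⌊973/154⌋ + ⌊973/385⌋ − ⌊973/770⌋ = 486 + 194 + 139 + 88 − 97 − 69 − 44 − 27 − 17 − 12 + 13 + 8 + 6 + 2 − 1 = 669

669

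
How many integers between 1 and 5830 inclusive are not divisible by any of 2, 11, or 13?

Apply inclusion-exclusion:
floor(5830/2) + floor(5830/11) + floor(5830/13) − floor(5830/22) − floor(5830/26) − floor(5830/143) + floor(5830/286) = 2915 + 530 + 448 − 265 − 224 − 40 + 20 = 3384
5830 − 3384 = 2446

2446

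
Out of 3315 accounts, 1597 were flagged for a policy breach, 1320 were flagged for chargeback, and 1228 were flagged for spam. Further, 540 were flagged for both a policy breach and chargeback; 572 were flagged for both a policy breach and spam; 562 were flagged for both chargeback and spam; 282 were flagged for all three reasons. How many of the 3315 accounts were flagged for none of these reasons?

562

|union| = 1597 + 1320 + 1228 − 540 − 572 − 562 + 282 = 2753
None: 3315 − 2753 = 562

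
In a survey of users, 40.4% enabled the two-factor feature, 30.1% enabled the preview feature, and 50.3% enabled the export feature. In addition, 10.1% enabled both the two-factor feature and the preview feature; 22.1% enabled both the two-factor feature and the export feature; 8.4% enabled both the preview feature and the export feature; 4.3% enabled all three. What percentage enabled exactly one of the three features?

P(exactly one) = 40.4 + 30.1 + 50.3 − 2·10.1 − 2·22.1 − 2·8.4 + 3·4.3 = 52.5%

52.5%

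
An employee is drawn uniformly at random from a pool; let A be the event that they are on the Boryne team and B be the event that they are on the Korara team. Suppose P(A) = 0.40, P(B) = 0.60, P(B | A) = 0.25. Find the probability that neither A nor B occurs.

0.10

P(A ∩ B) = P(A)·P(B|A) = 0.40 × 0.25 = 0.10
P(A ∪ B) = 0.40 + 0.60 − 0.10 = 0.90
P(none) = 1 − 0.90 = 0.10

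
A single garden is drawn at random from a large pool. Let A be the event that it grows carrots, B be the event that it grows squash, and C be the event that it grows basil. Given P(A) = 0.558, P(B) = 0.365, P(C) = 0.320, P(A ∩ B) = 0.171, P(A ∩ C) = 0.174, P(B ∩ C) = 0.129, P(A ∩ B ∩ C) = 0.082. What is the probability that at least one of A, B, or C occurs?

By inclusion–exclusion:
P(A ∪ B ∪ C) = 0.558 + 0.365 + 0.320 − 0.171 − 0.174 − 0.129 + 0.082 = 0.851

0.851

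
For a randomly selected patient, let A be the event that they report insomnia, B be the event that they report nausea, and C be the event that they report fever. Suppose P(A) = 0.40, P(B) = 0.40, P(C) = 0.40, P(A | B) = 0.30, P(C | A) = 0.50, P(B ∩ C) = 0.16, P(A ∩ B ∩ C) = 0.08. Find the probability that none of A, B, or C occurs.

0.20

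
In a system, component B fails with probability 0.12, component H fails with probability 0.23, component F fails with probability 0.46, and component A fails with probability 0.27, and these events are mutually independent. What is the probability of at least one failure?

P(none) = (1 − 0.12) × (1 − 0.23) × (1 − 0.46) × (1 − 0.27) = 0.88 × 0.77 × 0.54 × 0.73 = 0.26710992
P(at least one) = 1 − 0.26710992 = 0.73289008

0.73289008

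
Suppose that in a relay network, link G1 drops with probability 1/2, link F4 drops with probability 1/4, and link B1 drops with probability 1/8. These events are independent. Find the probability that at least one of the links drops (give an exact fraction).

43/64

P(none) = (1 − 1/2) × (1 − 1/4) × (1 − 1/8) = 1/2 × 3/4 × 7/8 = 21/64
P(at least one) = 1 − 21/64 = 43/64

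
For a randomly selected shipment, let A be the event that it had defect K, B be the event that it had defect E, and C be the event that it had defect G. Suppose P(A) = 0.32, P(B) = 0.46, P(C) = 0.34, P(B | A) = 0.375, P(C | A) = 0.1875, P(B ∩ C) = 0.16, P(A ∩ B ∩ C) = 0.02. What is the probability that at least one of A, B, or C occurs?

0.80

P(A ∩ B) = P(A)·P(B|A) = 0.32 × 0.375 = 0.12
P(A ∩ C) = P(A)·P(C|A) = 0.32 × 0.1875 = 0.06
Inclusion–exclusion gives
P(A ∪ B ∪ C) = 0.32 + 0.46 + 0.34 − 0.12 − 0.06 − 0.16 + 0.02 = 0.80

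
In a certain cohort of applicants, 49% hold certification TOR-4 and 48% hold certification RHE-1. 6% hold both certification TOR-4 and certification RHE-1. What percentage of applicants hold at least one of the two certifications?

91%

P(at least one) = 49 + 48 − 6 = 91%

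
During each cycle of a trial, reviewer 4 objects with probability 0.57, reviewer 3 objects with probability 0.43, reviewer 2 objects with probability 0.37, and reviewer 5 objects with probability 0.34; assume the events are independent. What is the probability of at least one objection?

P(none) = (1 − 0.57) × (1 − 0.43) × (1 − 0.37) × (1 − 0.34) = 0.43 × 0.57 × 0.63 × 0.66 = 0.10191258
P(at least one) = 1 − 0.10191258 = 0.89808742

0.89808742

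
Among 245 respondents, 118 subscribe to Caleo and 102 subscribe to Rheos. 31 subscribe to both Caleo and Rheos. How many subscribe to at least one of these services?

189

|at least one| = 118 + 102 − 31 = 189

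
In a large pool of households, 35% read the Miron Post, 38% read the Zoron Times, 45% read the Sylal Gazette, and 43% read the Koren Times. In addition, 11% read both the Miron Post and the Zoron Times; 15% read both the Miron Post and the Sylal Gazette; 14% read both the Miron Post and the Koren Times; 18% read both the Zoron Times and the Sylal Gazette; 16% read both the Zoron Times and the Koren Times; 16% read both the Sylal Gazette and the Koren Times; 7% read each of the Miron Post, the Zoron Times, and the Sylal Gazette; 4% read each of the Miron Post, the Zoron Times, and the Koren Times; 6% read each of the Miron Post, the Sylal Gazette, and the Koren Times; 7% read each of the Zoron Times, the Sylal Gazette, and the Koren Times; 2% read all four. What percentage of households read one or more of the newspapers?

P(union) = 35 + 38 + 45 + 43 − 11 − 15 − 14 − 18 − 16 − 16 + 7 + 4 + 6 + 7 − 2 = 93%

93%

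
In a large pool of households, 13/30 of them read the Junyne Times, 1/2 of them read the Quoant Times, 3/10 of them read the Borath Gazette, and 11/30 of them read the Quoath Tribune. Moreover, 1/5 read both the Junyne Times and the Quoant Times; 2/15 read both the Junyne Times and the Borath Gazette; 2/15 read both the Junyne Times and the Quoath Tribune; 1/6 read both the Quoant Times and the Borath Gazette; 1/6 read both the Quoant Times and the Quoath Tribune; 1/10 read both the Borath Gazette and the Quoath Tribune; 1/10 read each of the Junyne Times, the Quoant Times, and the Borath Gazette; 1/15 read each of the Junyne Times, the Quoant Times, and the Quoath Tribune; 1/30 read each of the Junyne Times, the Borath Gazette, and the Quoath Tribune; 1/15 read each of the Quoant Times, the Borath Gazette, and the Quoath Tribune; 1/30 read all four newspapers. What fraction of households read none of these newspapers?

P(union) = 13/30 + 1/2 + 3/10 + 11/30 − 1/5 − 2/15 − 2/15 − 1/6 − 1/6 − 1/10 + 1/10 + 1/15 + 1/30 + 1/15 − 1/30 = 14/15
P(none) = 1 − 14/15 = 1/15

1/15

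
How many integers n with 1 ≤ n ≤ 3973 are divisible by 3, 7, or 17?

Using inclusion–exclusion:
⌊3973/3⌋ + ⌊3973/7⌋ + ⌊3973/17⌋ − ⌊3973/21⌋ − ⌊3973/51⌋ − ⌊3973/119⌋ + ⌊3973/357⌋ = 1324 + 567 + 233 − 189 − 77 − 33 + 11 = 1836

1836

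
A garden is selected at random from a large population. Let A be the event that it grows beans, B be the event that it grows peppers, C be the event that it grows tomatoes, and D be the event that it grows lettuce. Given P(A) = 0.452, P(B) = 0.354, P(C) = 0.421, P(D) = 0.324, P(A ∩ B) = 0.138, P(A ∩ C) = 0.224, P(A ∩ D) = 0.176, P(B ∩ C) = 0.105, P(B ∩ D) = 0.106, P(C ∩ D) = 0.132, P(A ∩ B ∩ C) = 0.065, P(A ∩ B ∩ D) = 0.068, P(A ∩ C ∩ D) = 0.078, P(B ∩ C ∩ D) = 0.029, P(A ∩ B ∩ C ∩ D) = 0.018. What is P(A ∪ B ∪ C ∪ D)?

By inclusion-exclusion,
P(A ∪ B ∪ C ∪ D) = 0.452 + 0.354 + 0.421 + 0.324 − 0.138 − 0.224 − 0.176 − 0.105 − 0.106 − 0.132 + 0.065 + 0.068 + 0.078 + 0.029 − 0.018 = 0.892

0.892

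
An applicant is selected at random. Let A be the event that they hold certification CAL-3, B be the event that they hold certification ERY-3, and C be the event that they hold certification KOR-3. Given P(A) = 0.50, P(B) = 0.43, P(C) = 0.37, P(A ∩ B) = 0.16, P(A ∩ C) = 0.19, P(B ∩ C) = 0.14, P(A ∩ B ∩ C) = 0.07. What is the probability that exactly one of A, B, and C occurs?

0.53

P(exactly one) = 0.50 + 0.43 + 0.37 − 2·0.16 − 2·0.19 − 2·0.14 + 3·0.07 = 0.53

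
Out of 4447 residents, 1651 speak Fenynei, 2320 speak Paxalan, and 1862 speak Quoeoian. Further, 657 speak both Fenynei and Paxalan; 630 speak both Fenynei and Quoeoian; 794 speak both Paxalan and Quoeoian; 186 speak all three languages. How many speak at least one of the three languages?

|union| = 1651 + 2320 + 1862 − 657 − 630 − 794 + 186 = 3938

3938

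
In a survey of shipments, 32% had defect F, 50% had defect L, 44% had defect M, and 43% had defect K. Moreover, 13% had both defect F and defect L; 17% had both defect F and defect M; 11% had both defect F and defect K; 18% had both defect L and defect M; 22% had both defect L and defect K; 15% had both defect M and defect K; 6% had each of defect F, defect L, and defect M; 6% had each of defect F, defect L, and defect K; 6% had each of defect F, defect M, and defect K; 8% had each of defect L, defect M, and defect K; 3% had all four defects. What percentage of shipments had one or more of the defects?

P(≥1) = 32 + 50 + 44 + 43 − 13 − 17 − 11 − 18 − 22 − 15 + 6 + 6 + 6 + 8 − 3 = 96%

96%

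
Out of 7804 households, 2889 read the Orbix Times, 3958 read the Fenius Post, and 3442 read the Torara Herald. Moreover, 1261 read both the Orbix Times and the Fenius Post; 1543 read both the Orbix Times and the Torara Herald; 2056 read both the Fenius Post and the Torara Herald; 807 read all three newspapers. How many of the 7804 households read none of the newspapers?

1568

|union| = 2889 + 3958 + 3442 − 1261 − 1543 − 2056 + 807 = 6236
None: 7804 − 6236 = 1568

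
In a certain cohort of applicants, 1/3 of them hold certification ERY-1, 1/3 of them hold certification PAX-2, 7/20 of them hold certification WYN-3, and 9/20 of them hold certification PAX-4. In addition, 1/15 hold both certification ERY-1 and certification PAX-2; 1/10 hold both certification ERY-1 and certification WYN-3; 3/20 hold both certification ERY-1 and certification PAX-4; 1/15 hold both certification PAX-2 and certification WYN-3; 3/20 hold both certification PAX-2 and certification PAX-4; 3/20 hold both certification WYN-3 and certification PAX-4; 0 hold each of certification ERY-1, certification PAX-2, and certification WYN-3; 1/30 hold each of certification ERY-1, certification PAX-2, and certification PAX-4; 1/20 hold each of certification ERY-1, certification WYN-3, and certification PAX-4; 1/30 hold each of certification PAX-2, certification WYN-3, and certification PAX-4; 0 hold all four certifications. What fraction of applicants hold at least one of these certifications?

Inclusion–exclusion gives
P(union) = 1/3 + 1/3 + 7/20 + 9/20 − 1/15 − 1/10 − 3/20 − 1/15 − 3/20 − 3/20 + 0 + 1/30 + 1/20 + 1/30 − 0 = 9/10

9/10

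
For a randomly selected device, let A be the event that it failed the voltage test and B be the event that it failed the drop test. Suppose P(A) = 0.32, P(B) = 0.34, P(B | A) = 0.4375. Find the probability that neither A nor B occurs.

P(A ∩ B) = P(A)·P(B|A) = 0.32 × 0.4375 = 0.14
Inclusion–exclusion gives
P(A ∪ B) = 0.32 + 0.34 − 0.14 = 0.52
P(none) = 1 − 0.52 = 0.48

0.48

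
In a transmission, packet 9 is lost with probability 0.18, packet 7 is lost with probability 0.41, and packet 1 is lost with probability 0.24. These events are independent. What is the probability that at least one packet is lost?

0.632312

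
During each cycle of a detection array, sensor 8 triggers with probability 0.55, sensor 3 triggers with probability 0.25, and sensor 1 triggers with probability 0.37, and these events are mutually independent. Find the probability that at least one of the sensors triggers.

0.787375

P(none) = (1 − 0.55) × (1 − 0.25) × (1 − 0.37) = 0.45 × 0.75 × 0.63 = 0.212625
P(at least one) = 1 − 0.212625 = 0.787375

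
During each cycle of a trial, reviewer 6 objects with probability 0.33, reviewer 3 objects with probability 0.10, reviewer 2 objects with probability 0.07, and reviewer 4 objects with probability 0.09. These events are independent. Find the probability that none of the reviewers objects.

0.5103189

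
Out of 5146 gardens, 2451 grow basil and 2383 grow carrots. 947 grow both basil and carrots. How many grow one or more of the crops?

|at least one| = 2451 + 2383 − 947 = 3887

3887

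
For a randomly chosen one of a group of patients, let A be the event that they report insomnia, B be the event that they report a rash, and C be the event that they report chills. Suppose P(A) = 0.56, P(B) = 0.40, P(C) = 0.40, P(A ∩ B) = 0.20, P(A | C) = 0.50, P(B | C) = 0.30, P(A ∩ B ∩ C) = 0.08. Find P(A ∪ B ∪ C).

0.92

P(A ∩ C) = P(C)·P(A|C) = 0.40 × 0.50 = 0.20
P(B ∩ C) = P(C)·P(B|C) = 0.40 × 0.30 = 0.12
By inclusion–exclusion:
P(A ∪ B ∪ C) = 0.56 + 0.40 + 0.40 − 0.20 − 0.20 − 0.12 + 0.08 = 0.92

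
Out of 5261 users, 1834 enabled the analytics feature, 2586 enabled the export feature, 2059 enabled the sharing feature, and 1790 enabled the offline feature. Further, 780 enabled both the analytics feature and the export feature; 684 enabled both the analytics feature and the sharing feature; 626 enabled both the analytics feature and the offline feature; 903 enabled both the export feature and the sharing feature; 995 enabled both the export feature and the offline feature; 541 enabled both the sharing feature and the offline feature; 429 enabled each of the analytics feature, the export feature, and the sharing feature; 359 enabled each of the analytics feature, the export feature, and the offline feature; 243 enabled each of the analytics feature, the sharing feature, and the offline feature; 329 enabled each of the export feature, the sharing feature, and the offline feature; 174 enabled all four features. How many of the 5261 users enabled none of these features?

335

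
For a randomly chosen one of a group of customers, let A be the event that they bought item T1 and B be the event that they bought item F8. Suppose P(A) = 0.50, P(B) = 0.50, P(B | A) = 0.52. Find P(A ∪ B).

P(A ∩ B) = P(A)·P(B|A) = 0.50 × 0.52 = 0.26
P(A ∪ B) = 0.50 + 0.50 − 0.26 = 0.74

0.74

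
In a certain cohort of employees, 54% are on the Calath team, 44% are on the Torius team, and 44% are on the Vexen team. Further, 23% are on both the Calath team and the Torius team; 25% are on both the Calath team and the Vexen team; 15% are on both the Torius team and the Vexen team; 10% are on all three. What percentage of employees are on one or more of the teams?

89%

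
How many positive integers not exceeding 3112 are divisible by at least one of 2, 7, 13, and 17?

Using inclusion–exclusion:
1556 + 444 + 239 + 183 − 222 − 119 − 91 − 34 − 26 − 14 + 17 + 13 + 7 + 2 − 1 = 1954

1954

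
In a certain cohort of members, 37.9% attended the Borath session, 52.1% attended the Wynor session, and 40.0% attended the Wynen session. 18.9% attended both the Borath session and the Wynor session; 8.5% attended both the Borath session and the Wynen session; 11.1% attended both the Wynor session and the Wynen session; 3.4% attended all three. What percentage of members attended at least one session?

P(union) = 37.9 + 52.1 + 40.0 − 18.9 − 8.5 − 11.1 + 3.4 = 94.9%

94.9%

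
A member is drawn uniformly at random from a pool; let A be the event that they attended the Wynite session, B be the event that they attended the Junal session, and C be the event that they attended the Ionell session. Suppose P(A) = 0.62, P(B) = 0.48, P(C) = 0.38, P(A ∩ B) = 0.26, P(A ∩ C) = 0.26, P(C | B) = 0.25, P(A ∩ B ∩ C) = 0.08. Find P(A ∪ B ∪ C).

P(B ∩ C) = P(B)·P(C|B) = 0.48 × 0.25 = 0.12
By inclusion-exclusion,
P(A ∪ B ∪ C) = 0.62 + 0.48 + 0.38 − 0.26 − 0.26 − 0.12 + 0.08 = 0.92

0.92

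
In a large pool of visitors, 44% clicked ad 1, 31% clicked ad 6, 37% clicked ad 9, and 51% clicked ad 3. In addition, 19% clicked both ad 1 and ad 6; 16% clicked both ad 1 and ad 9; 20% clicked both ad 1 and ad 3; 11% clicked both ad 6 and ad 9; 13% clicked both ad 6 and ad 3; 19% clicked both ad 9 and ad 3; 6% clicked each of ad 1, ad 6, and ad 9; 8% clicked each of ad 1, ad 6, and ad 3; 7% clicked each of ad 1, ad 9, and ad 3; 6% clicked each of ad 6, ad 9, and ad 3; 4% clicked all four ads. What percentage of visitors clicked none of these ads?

Apply inclusion-exclusion:
P(union) = 44 + 31 + 37 + 51 − 19 − 16 − 20 − 11 − 13 − 19 + 6 + 8 + 7 + 6 − 4 = 88%
P(none) = 100% − 88% = 12%

12%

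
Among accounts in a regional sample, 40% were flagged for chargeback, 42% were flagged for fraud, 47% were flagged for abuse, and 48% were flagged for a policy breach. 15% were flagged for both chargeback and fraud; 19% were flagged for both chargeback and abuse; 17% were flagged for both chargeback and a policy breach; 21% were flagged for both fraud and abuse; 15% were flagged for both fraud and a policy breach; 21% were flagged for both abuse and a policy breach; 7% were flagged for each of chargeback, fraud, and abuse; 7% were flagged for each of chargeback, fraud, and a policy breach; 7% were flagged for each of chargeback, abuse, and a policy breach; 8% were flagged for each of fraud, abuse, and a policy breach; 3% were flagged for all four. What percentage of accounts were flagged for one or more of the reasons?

95%

Apply inclusion-exclusion:
P(at least one) = 40 + 42 + 47 + 48 − 15 − 19 − 17 − 21 − 15 − 21 + 7 + 7 + 7 + 8 − 3 = 95%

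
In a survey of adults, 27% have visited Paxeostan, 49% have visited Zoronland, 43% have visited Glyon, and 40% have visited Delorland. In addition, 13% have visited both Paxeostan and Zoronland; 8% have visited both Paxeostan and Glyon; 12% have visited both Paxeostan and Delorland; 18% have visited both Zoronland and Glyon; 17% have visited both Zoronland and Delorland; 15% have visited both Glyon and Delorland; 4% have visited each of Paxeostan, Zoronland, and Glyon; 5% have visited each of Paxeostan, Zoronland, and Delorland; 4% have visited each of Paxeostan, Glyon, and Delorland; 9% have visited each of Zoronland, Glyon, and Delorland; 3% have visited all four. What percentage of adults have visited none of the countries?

By inclusion-exclusion,
P(at least one) = 27 + 49 + 43 + 40 − 13 − 8 − 12 − 18 − 17 − 15 + 4 + 5 + 4 + 9 − 3 = 95%
P(none) = 100% − 95% = 5%

5%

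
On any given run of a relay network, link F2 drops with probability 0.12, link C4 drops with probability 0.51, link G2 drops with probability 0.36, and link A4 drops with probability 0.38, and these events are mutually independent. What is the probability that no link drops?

0.17110016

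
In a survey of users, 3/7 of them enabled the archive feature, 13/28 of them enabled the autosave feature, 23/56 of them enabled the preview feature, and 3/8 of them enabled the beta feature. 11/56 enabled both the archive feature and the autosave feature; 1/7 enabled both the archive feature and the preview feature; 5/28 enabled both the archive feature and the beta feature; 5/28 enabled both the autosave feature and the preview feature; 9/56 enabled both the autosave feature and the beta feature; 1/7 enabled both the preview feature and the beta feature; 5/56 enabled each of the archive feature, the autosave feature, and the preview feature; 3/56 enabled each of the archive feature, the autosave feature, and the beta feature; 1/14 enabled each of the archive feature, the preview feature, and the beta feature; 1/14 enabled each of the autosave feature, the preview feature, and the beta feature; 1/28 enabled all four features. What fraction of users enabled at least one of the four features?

13/14

Inclusion–exclusion gives
P(≥1) = 3/7 + 13/28 + 23/56 + 3/8 − 11/56 − 1/7 − 5/28 − 5/28 − 9/56 − 1/7 + 5/56 + 3/56 + 1/14 + 1/14 − 1/28 = 13/14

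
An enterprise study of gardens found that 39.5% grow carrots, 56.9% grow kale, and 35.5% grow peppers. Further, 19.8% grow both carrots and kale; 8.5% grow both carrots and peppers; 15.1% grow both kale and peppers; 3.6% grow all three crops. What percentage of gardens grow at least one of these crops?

92.1%

By inclusion–exclusion:
P(≥1) = 39.5 + 56.9 + 35.5 − 19.8 − 8.5 − 15.1 + 3.6 = 92.1%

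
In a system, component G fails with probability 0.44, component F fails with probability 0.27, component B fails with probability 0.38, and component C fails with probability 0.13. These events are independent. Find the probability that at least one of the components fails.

0.77949328

P(none) = (1 − 0.44) × (1 − 0.27) × (1 − 0.38) × (1 − 0.13) = 0.56 × 0.73 × 0.62 × 0.87 = 0.22050672
P(at least one) = 1 − 0.22050672 = 0.77949328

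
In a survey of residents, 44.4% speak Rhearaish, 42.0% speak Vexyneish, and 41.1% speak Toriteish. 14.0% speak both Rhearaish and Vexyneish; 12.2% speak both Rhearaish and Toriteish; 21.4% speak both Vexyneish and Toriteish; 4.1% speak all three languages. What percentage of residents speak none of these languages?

16.0%

By inclusion–exclusion:
P(≥1) = 44.4 + 42.0 + 41.1 − 14.0 − 12.2 − 21.4 + 4.1 = 84.0%
P(none) = 100% − 84.0% = 16.0%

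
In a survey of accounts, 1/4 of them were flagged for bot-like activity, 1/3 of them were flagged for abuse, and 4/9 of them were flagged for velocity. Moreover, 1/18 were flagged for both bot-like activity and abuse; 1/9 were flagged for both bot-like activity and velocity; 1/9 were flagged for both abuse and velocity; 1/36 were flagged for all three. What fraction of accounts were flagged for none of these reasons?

By inclusion-exclusion,
P(union) = 1/4 + 1/3 + 4/9 − 1/18 − 1/9 − 1/9 + 1/36 = 7/9
P(none) = 1 − 7/9 = 2/9

2/9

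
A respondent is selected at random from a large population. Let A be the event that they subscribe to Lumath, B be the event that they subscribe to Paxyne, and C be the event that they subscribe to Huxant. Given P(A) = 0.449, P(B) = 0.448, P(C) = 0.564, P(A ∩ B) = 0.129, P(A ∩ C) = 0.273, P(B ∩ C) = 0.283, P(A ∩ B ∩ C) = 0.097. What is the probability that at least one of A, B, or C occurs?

By inclusion-exclusion,
P(A ∪ B ∪ C) = 0.449 + 0.448 + 0.564 − 0.129 − 0.273 − 0.283 + 0.097 = 0.873

0.873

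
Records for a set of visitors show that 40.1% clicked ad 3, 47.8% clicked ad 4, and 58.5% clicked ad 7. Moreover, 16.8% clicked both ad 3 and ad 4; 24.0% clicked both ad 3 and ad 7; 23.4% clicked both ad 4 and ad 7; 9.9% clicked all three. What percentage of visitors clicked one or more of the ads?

92.1%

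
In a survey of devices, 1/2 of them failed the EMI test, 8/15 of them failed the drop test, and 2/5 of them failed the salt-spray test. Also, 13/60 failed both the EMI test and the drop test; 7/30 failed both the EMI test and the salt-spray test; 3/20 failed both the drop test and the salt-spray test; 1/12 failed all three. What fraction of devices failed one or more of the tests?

Apply inclusion-exclusion:
P(≥1) = 1/2 + 8/15 + 2/5 − 13/60 − 7/30 − 3/20 + 1/12 = 11/12

11/12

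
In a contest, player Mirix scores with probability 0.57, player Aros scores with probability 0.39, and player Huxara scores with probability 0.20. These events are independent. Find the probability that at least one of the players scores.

P(none) = (1 − 0.57) × (1 − 0.39) × (1 − 0.20) = 0.43 × 0.61 × 0.80 = 0.20984
P(at least one) = 1 − 0.20984 = 0.79016

0.79016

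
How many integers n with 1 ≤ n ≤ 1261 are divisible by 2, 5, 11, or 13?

838

⌊1261/2⌋ + ⌊1261/5⌋ + ⌊1261/11⌋ + ⌊1261/13⌋ − ⌊1261/10⌋ − ⌊1261/22⌋ − ⌊1261/26⌋ − ⌊1261/55⌋ − ⌊1261/65⌋ − ⌊1261/143⌋ + ⌊1261/110⌋ + ⌊1261/130⌋ + ⌊1261/286⌋ + ⌊1261/715⌋ − ⌊1261/1430⌋ = 630 + 252 + 114 + 97 − 126 − 57 − 48 − 22 − 19 − 8 + 11 + 9 + 4 + 1 − 0 = 838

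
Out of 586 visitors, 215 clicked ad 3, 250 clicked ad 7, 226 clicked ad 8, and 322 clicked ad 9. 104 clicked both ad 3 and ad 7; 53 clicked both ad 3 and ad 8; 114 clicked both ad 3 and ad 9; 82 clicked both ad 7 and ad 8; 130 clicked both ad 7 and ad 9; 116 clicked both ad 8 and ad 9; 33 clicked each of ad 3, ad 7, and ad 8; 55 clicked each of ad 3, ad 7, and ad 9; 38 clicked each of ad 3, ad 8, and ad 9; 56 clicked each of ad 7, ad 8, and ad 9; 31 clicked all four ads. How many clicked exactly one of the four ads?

237

N(exactly one) = 215 + 250 + 226 + 322 − 2·104 − 2·53 − 2·114 − 2·82 − 2·130 − 2·116 + 3·33 + 3·55 + 3·38 + 3·56 − 4·31 = 237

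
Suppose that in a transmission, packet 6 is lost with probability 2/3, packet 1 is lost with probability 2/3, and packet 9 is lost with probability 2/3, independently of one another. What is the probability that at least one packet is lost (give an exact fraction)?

26/27

P(none) = (1 − 2/3) × (1 − 2/3) × (1 − 2/3) = 1/3 × 1/3 × 1/3 = 1/27
P(at least one) = 1 − 1/27 = 26/27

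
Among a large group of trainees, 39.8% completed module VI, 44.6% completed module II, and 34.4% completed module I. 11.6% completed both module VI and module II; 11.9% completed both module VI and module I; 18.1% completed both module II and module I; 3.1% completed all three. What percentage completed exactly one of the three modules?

44.9%

P(exactly one) = 39.8 + 44.6 + 34.4 − 2·11.6 − 2·11.9 − 2·18.1 + 3·3.1 = 44.9%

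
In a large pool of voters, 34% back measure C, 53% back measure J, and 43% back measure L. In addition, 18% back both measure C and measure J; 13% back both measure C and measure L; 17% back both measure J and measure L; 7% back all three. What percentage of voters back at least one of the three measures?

89%

Using inclusion–exclusion:
P(union) = 34 + 53 + 43 − 18 − 13 − 17 + 7 = 89%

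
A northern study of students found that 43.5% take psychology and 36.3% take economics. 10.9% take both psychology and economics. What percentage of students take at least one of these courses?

68.9%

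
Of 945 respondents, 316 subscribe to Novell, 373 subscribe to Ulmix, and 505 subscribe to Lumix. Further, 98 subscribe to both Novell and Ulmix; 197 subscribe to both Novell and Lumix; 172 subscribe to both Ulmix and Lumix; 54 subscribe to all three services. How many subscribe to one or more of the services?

781

Inclusion–exclusion gives
|at least one| = 316 + 373 + 505 − 98 − 197 − 172 + 54 = 781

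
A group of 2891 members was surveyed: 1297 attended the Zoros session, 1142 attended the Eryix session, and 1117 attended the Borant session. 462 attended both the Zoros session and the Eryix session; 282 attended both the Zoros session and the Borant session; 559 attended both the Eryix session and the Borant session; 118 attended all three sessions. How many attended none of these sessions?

Apply inclusion-exclusion:
|union| = 1297 + 1142 + 1117 − 462 − 282 − 559 + 118 = 2371
None: 2891 − 2371 = 520

520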